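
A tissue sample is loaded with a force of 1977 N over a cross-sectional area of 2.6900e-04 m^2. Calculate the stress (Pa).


stress = F / A
stress = 1977 / 2.6900e-04
stress = 7.3494e+06


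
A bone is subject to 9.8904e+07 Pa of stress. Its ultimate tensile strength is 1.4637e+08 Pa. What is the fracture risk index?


FRI = applied / ultimate
FRI = 9.8904e+07 / 1.4637e+08
FRI = 0.6757


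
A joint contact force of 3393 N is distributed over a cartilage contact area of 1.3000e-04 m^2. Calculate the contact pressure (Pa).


P = F / A
P = 3393 / 1.3000e-04
P = 2.6100e+07


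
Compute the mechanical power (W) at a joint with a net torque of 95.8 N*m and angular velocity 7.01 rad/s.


P = M * omega
P = 95.8 * 7.01
P = 671.5580


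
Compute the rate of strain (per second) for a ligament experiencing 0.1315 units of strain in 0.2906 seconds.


strain_rate = delta_strain / delta_t
strain_rate = 0.1315 / 0.2906
strain_rate = 0.4525


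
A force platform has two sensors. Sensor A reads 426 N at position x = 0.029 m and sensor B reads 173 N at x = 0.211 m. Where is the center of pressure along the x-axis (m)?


COP_x = (F1*x1 + F2*x2) / (F1 + F2)
COP_x = (426*0.029 + 173*0.211) / (426 + 173)
Numerator = 48.8570
Denominator = 599
COP_x = 0.0816


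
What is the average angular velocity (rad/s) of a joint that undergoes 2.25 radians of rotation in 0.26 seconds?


omega = delta_theta / delta_t
omega = 2.25 / 0.26
omega = 8.6538


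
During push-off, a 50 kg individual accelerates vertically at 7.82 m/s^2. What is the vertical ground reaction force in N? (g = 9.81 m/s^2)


GRF = m * (g + a)
GRF = 50 * (9.81 + 7.82)
GRF = 50 * 17.6300
GRF = 881.5000


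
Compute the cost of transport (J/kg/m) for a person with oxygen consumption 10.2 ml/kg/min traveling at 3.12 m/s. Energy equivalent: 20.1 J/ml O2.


Power per kg = VO2 * 20.1 / 60
Power per kg = 10.2 * 20.1 / 60 = 3.4170 W/kg
Cost = power_per_kg / speed
Cost = 3.4170 / 3.12
Cost = 1.0952


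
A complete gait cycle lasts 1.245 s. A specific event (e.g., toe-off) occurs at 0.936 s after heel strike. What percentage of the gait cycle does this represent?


pct = (event_time / cycle_time) * 100
pct = (0.936 / 1.245) * 100
ratio = 0.7518
pct = 75.1807


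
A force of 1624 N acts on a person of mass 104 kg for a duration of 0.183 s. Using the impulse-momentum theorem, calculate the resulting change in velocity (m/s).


J = F * dt = 1624 * 0.183 = 297.1920 N*s
delta_v = J / m
delta_v = 297.1920 / 104
delta_v = 2.8576


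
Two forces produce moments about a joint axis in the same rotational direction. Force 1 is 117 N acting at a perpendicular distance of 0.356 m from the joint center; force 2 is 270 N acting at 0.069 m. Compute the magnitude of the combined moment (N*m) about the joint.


M = F1 * d1 + F2 * d2
M = 117 * 0.356 + 270 * 0.069
M = 41.6520 + 18.6300
M = 60.2820


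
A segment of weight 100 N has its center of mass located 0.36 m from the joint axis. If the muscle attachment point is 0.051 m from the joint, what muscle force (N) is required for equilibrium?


F_muscle = W * d_load / d_muscle
F_muscle = 100 * 0.36 / 0.051
Numerator = 36.0000
F_muscle = 705.8824


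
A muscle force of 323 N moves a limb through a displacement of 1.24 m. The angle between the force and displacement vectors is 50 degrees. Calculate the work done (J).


W = F * d * cos(theta)
theta = 50 deg = 0.8727 rad
cos(theta) = 0.6428
W = 323 * 1.24 * 0.6428
W = 257.4493


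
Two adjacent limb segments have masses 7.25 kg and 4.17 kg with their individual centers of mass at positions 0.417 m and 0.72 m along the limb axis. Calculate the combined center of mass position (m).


COM = (m1*x1 + m2*x2) / (m1 + m2)
COM = (7.25*0.417 + 4.17*0.72) / (7.25 + 4.17)
Numerator = 6.0256
Denominator = 11.4200
COM = 0.5276


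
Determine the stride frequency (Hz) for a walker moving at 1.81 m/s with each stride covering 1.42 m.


f = v / stride_length
f = 1.81 / 1.42
f = 1.2746


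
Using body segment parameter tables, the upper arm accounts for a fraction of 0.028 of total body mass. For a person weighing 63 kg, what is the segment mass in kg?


m_segment = body_mass * fraction
m_segment = 63 * 0.028
m_segment = 1.7640


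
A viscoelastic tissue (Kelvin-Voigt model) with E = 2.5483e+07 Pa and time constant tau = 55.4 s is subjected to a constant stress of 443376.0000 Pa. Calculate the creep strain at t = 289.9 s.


epsilon(t) = (sigma/E) * (1 - exp(-t/tau))
sigma/E = 443376.0000 / 2.5483e+07 = 0.0174
exp(-t/tau) = exp(-289.9 / 55.4) = 0.0053
epsilon = 0.0174 * (1 - 0.0053)
epsilon = 0.0173


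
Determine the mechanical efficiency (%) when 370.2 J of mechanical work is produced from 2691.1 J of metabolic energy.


eta = (W_mech / E_meta) * 100
eta = (370.2 / 2691.1) * 100
ratio = 0.1376
eta = 13.7565


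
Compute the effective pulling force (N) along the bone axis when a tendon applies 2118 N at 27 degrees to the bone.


F_eff = F_tendon * cos(theta)
theta = 27 deg = 0.4712 rad
cos(theta) = 0.8910
F_eff = 2118 * 0.8910
F_eff = 1887.1518


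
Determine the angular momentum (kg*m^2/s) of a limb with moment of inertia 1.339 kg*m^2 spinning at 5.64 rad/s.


L = I * omega
L = 1.339 * 5.64
L = 7.5520


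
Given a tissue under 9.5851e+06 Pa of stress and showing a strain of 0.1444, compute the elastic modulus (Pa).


E = stress / strain
E = 9.5851e+06 / 0.1444
E = 6.6379e+07


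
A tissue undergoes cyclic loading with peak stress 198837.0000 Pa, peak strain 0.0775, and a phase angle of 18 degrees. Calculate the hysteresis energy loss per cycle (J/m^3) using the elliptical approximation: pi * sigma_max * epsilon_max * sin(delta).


E_loss = pi * sigma_max * epsilon_max * sin(delta)
delta = 18 deg = 0.3142 rad
sin(delta) = 0.3090
E_loss = pi * 198837.0000 * 0.0775 * 0.3090
E_loss = 14959.9844


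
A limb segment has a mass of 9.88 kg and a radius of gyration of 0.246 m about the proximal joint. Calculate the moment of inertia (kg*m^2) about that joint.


I = m * k^2
I = 9.88 * 0.246^2
k^2 = 0.0605
I = 0.5979


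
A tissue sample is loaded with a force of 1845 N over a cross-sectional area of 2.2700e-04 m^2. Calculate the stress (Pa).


stress = F / A
stress = 1845 / 2.2700e-04
stress = 8.1278e+06


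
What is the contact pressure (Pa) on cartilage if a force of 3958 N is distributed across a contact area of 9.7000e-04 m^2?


P = F / A
P = 3958 / 9.7000e-04
P = 4.0804e+06


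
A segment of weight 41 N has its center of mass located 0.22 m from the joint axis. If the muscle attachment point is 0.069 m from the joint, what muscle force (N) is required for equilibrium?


F_muscle = W * d_load / d_muscle
F_muscle = 41 * 0.22 / 0.069
Numerator = 9.0200
F_muscle = 130.7246


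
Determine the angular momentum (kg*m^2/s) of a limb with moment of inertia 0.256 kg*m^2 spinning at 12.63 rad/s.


L = I * omega
L = 0.256 * 12.63
L = 3.2333


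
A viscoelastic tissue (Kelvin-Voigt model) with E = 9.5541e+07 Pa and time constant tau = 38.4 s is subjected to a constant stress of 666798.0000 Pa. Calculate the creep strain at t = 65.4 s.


epsilon(t) = (sigma/E) * (1 - exp(-t/tau))
sigma/E = 666798.0000 / 9.5541e+07 = 0.0070
exp(-t/tau) = exp(-65.4 / 38.4) = 0.1821
epsilon = 0.0070 * (1 - 0.1821)
epsilon = 0.0057


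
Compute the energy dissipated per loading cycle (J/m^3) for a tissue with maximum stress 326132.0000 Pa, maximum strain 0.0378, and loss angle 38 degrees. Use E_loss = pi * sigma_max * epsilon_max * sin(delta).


E_loss = pi * sigma_max * epsilon_max * sin(delta)
delta = 38 deg = 0.6632 rad
sin(delta) = 0.6157
E_loss = pi * 326132.0000 * 0.0378 * 0.6157
E_loss = 23843.8876


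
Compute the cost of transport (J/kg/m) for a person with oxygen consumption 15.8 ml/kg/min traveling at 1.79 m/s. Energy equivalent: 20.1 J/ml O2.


Power per kg = VO2 * 20.1 / 60
Power per kg = 15.8 * 20.1 / 60 = 5.2930 W/kg
Cost = power_per_kg / speed
Cost = 5.2930 / 1.79
Cost = 2.9570


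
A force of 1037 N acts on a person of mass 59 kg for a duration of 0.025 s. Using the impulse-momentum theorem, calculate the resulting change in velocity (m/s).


J = F * dt = 1037 * 0.025 = 25.9250 N*s
delta_v = J / m
delta_v = 25.9250 / 59
delta_v = 0.4394


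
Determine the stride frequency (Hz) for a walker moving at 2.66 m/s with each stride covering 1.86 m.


f = v / stride_length
f = 2.66 / 1.86
f = 1.4301


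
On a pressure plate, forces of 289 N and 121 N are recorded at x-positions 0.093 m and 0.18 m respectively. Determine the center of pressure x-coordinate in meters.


COP_x = (F1*x1 + F2*x2) / (F1 + F2)
COP_x = (289*0.093 + 121*0.18) / (289 + 121)
Numerator = 48.6570
Denominator = 410
COP_x = 0.1187


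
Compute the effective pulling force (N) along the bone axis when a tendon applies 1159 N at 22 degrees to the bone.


F_eff = F_tendon * cos(theta)
theta = 22 deg = 0.3840 rad
cos(theta) = 0.9272
F_eff = 1159 * 0.9272
F_eff = 1074.6061


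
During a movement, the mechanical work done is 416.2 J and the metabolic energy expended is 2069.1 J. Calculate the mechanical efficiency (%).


eta = (W_mech / E_meta) * 100
eta = (416.2 / 2069.1) * 100
ratio = 0.2012
eta = 20.1150


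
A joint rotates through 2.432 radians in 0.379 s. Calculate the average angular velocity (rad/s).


omega = delta_theta / delta_t
omega = 2.432 / 0.379
omega = 6.4169


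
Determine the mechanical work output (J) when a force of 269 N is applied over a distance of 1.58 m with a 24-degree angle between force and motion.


W = F * d * cos(theta)
theta = 24 deg = 0.4189 rad
cos(theta) = 0.9135
W = 269 * 1.58 * 0.9135
W = 388.2751


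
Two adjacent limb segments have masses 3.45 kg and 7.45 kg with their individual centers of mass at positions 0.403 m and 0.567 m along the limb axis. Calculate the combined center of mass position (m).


COM = (m1*x1 + m2*x2) / (m1 + m2)
COM = (3.45*0.403 + 7.45*0.567) / (3.45 + 7.45)
Numerator = 5.6145
Denominator = 10.9000
COM = 0.5151


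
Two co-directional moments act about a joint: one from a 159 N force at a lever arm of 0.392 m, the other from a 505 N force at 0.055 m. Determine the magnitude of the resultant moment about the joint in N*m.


M = F1 * d1 + F2 * d2
M = 159 * 0.392 + 505 * 0.055
M = 62.3280 + 27.7750
M = 90.1030


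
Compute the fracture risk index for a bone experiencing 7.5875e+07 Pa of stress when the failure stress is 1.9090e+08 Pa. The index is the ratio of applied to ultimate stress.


FRI = applied / ultimate
FRI = 7.5875e+07 / 1.9090e+08
FRI = 0.3975


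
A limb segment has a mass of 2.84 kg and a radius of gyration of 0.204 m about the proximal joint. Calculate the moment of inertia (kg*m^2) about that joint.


I = m * k^2
I = 2.84 * 0.204^2
k^2 = 0.0416
I = 0.1182


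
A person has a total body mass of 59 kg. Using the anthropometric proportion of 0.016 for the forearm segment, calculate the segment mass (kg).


m_segment = body_mass * fraction
m_segment = 59 * 0.016
m_segment = 0.9440


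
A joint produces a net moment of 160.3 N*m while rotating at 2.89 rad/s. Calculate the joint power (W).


P = M * omega
P = 160.3 * 2.89
P = 463.2670


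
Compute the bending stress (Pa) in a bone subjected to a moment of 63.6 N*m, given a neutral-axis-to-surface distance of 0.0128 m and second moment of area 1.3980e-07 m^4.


sigma = M * c / I
sigma = 63.6 * 0.0128 / 1.3980e-07
M * c = 0.8141
sigma = 5.8232e+06


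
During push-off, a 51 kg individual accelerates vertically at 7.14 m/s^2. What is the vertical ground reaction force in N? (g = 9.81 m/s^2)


GRF = m * (g + a)
GRF = 51 * (9.81 + 7.14)
GRF = 51 * 16.9500
GRF = 864.4500


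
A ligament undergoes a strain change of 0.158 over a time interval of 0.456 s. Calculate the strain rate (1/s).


strain_rate = delta_strain / delta_t
strain_rate = 0.158 / 0.456
strain_rate = 0.3465


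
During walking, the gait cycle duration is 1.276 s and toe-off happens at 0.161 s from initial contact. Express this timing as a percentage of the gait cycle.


pct = (event_time / cycle_time) * 100
pct = (0.161 / 1.276) * 100
ratio = 0.1262
pct = 12.6176


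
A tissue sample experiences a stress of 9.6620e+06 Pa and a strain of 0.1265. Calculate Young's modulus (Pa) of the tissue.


E = stress / strain
E = 9.6620e+06 / 0.1265
E = 7.6379e+07


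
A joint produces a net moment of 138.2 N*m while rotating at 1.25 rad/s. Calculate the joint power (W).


P = M * omega
P = 138.2 * 1.25
P = 172.7500


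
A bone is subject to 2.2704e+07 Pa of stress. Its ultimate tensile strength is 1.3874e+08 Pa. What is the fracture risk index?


FRI = applied / ultimate
FRI = 2.2704e+07 / 1.3874e+08
FRI = 0.1636


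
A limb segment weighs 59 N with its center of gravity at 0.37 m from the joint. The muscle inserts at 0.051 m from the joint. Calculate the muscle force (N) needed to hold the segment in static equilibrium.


F_muscle = W * d_load / d_muscle
F_muscle = 59 * 0.37 / 0.051
Numerator = 21.8300
F_muscle = 428.0392


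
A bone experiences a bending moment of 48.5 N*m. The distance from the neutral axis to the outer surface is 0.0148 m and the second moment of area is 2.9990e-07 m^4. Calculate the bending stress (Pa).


sigma = M * c / I
sigma = 48.5 * 0.0148 / 2.9990e-07
M * c = 0.7178
sigma = 2.3935e+06


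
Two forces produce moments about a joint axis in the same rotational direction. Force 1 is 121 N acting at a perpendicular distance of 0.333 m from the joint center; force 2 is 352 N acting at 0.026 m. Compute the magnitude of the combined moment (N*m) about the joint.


M = F1 * d1 + F2 * d2
M = 121 * 0.333 + 352 * 0.026
M = 40.2930 + 9.1520
M = 49.4450


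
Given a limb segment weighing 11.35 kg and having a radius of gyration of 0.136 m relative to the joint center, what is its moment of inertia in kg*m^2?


I = m * k^2
I = 11.35 * 0.136^2
k^2 = 0.0185
I = 0.2099


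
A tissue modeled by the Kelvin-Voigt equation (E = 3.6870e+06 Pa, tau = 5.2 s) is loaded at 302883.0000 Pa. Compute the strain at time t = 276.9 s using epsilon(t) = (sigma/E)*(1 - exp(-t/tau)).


epsilon(t) = (sigma/E) * (1 - exp(-t/tau))
sigma/E = 302883.0000 / 3.6870e+06 = 0.0821
exp(-t/tau) = exp(-276.9 / 5.2) = 7.4786e-24
epsilon = 0.0821 * (1 - 7.4786e-24)
epsilon = 0.0821


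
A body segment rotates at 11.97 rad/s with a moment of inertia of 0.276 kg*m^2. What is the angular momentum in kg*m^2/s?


L = I * omega
L = 0.276 * 11.97
L = 3.3037


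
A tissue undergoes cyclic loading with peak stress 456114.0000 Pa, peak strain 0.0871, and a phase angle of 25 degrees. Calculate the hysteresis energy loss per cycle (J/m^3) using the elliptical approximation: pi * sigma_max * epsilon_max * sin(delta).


E_loss = pi * sigma_max * epsilon_max * sin(delta)
delta = 25 deg = 0.4363 rad
sin(delta) = 0.4226
E_loss = pi * 456114.0000 * 0.0871 * 0.4226
E_loss = 52746.0194


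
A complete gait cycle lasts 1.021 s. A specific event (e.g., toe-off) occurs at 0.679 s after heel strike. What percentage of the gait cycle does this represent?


pct = (event_time / cycle_time) * 100
pct = (0.679 / 1.021) * 100
ratio = 0.6650
pct = 66.5034


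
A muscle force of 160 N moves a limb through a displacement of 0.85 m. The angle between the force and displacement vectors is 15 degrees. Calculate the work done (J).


W = F * d * cos(theta)
theta = 15 deg = 0.2618 rad
cos(theta) = 0.9659
W = 160 * 0.85 * 0.9659
W = 131.3659


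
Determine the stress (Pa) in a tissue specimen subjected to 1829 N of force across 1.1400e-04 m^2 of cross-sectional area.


stress = F / A
stress = 1829 / 1.1400e-04
stress = 1.6044e+07


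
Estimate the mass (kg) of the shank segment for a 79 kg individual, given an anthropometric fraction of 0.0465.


m_segment = body_mass * fraction
m_segment = 79 * 0.0465
m_segment = 3.6735


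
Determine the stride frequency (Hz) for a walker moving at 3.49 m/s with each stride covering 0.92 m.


f = v / stride_length
f = 3.49 / 0.92
f = 3.7935


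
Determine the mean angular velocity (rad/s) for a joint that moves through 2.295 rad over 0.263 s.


omega = delta_theta / delta_t
omega = 2.295 / 0.263
omega = 8.7262


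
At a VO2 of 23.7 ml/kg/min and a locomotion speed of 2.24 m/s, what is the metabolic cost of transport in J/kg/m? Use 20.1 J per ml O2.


Power per kg = VO2 * 20.1 / 60
Power per kg = 23.7 * 20.1 / 60 = 7.9395 W/kg
Cost = power_per_kg / speed
Cost = 7.9395 / 2.24
Cost = 3.5444


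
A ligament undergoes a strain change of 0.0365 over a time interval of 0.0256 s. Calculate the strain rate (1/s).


strain_rate = delta_strain / delta_t
strain_rate = 0.0365 / 0.0256
strain_rate = 1.4258


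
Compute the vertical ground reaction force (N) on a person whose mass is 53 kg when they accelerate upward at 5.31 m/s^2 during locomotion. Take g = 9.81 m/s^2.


GRF = m * (g + a)
GRF = 53 * (9.81 + 5.31)
GRF = 53 * 15.1200
GRF = 801.3600


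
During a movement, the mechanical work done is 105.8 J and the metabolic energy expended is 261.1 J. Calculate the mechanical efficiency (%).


eta = (W_mech / E_meta) * 100
eta = (105.8 / 261.1) * 100
ratio = 0.4052
eta = 40.5209


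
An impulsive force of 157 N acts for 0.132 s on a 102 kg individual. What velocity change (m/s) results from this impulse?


J = F * dt = 157 * 0.132 = 20.7240 N*s
delta_v = J / m
delta_v = 20.7240 / 102
delta_v = 0.2032


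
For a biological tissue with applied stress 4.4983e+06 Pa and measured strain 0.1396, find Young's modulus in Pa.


E = stress / strain
E = 4.4983e+06 / 0.1396
E = 3.2223e+07


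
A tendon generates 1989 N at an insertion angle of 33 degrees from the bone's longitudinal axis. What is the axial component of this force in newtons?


F_eff = F_tendon * cos(theta)
theta = 33 deg = 0.5760 rad
cos(theta) = 0.8387
F_eff = 1989 * 0.8387
F_eff = 1668.1158


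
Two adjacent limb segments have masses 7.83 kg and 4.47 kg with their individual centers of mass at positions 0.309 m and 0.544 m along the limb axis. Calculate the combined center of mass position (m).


COM = (m1*x1 + m2*x2) / (m1 + m2)
COM = (7.83*0.309 + 4.47*0.544) / (7.83 + 4.47)
Numerator = 4.8512
Denominator = 12.3000
COM = 0.3944


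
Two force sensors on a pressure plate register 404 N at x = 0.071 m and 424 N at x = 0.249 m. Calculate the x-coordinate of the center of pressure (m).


COP_x = (F1*x1 + F2*x2) / (F1 + F2)
COP_x = (404*0.071 + 424*0.249) / (404 + 424)
Numerator = 134.2600
Denominator = 828
COP_x = 0.1621


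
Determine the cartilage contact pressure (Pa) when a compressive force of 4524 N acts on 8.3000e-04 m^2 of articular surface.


P = F / A
P = 4524 / 8.3000e-04
P = 5.4506e+06


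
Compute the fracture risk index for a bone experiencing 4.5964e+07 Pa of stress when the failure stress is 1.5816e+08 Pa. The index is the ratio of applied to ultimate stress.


FRI = applied / ultimate
FRI = 4.5964e+07 / 1.5816e+08
FRI = 0.2906


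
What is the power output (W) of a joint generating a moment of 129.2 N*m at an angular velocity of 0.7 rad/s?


P = M * omega
P = 129.2 * 0.7
P = 90.4400


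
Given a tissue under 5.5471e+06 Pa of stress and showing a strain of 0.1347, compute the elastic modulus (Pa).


E = stress / strain
E = 5.5471e+06 / 0.1347
E = 4.1181e+07


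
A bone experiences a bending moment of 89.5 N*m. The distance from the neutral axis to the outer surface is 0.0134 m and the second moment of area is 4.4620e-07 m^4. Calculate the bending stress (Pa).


sigma = M * c / I
sigma = 89.5 * 0.0134 / 4.4620e-07
M * c = 1.1993
sigma = 2.6878e+06


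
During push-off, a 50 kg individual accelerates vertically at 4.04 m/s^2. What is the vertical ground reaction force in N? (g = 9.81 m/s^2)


GRF = m * (g + a)
GRF = 50 * (9.81 + 4.04)
GRF = 50 * 13.8500
GRF = 692.5000


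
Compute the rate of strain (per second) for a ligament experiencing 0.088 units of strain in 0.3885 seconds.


strain_rate = delta_strain / delta_t
strain_rate = 0.088 / 0.3885
strain_rate = 0.2265


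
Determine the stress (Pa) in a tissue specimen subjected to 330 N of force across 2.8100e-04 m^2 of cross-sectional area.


stress = F / A
stress = 330 / 2.8100e-04
stress = 1.1744e+06


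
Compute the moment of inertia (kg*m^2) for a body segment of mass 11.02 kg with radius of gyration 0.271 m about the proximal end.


I = m * k^2
I = 11.02 * 0.271^2
k^2 = 0.0734
I = 0.8093


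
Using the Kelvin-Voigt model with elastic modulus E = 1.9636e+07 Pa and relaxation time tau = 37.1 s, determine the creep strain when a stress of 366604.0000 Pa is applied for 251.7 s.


epsilon(t) = (sigma/E) * (1 - exp(-t/tau))
sigma/E = 366604.0000 / 1.9636e+07 = 0.0187
exp(-t/tau) = exp(-251.7 / 37.1) = 0.0011
epsilon = 0.0187 * (1 - 0.0011)
epsilon = 0.0186


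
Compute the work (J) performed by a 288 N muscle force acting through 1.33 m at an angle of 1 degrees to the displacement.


W = F * d * cos(theta)
theta = 1 deg = 0.0175 rad
cos(theta) = 0.9998
W = 288 * 1.33 * 0.9998
W = 382.9817


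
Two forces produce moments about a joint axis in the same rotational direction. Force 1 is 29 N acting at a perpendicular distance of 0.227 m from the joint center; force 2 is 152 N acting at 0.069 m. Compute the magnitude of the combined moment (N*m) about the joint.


M = F1 * d1 + F2 * d2
M = 29 * 0.227 + 152 * 0.069
M = 6.5830 + 10.4880
M = 17.0710


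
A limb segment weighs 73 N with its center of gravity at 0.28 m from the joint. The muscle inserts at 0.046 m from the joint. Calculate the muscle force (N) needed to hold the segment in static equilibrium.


F_muscle = W * d_load / d_muscle
F_muscle = 73 * 0.28 / 0.046
Numerator = 20.4400
F_muscle = 444.3478


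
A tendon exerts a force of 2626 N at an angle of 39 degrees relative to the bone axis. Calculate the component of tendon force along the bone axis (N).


F_eff = F_tendon * cos(theta)
theta = 39 deg = 0.6807 rad
cos(theta) = 0.7771
F_eff = 2626 * 0.7771
F_eff = 2040.7853


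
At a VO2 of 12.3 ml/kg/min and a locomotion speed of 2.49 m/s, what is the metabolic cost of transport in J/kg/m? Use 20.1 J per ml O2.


Power per kg = VO2 * 20.1 / 60
Power per kg = 12.3 * 20.1 / 60 = 4.1205 W/kg
Cost = power_per_kg / speed
Cost = 4.1205 / 2.49
Cost = 1.6548


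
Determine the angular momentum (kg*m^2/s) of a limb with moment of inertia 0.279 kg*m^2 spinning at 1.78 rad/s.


L = I * omega
L = 0.279 * 1.78
L = 0.4966


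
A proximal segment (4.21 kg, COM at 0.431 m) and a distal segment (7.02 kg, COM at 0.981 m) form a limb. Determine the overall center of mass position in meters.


COM = (m1*x1 + m2*x2) / (m1 + m2)
COM = (4.21*0.431 + 7.02*0.981) / (4.21 + 7.02)
Numerator = 8.7011
Denominator = 11.2300
COM = 0.7748


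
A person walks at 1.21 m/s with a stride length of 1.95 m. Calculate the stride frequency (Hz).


f = v / stride_length
f = 1.21 / 1.95
f = 0.6205


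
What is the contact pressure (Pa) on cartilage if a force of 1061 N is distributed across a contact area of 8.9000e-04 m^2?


P = F / A
P = 1061 / 8.9000e-04
P = 1.1921e+06


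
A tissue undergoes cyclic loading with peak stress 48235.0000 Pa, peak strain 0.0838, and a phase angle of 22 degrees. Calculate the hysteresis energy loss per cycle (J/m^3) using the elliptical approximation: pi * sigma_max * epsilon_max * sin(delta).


E_loss = pi * sigma_max * epsilon_max * sin(delta)
delta = 22 deg = 0.3840 rad
sin(delta) = 0.3746
E_loss = pi * 48235.0000 * 0.0838 * 0.3746
E_loss = 4756.9829


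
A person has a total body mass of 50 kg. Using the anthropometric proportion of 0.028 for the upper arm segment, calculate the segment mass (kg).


m_segment = body_mass * fraction
m_segment = 50 * 0.028
m_segment = 1.4000


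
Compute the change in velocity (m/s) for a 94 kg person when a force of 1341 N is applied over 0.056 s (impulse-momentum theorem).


J = F * dt = 1341 * 0.056 = 75.0960 N*s
delta_v = J / m
delta_v = 75.0960 / 94
delta_v = 0.7989


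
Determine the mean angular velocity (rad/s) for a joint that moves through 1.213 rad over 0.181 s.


omega = delta_theta / delta_t
omega = 1.213 / 0.181
omega = 6.7017


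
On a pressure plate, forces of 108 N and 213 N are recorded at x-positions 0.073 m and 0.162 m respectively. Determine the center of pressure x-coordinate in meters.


COP_x = (F1*x1 + F2*x2) / (F1 + F2)
COP_x = (108*0.073 + 213*0.162) / (108 + 213)
Numerator = 42.3900
Denominator = 321
COP_x = 0.1321


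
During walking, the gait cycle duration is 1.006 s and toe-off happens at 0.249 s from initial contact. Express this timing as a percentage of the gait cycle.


pct = (event_time / cycle_time) * 100
pct = (0.249 / 1.006) * 100
ratio = 0.2475
pct = 24.7515


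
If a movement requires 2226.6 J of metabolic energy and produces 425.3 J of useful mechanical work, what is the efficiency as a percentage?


eta = (W_mech / E_meta) * 100
eta = (425.3 / 2226.6) * 100
ratio = 0.1910
eta = 19.1009


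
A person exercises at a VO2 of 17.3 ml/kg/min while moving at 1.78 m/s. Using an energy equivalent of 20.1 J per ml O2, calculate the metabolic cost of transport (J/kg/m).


Power per kg = VO2 * 20.1 / 60
Power per kg = 17.3 * 20.1 / 60 = 5.7955 W/kg
Cost = power_per_kg / speed
Cost = 5.7955 / 1.78
Cost = 3.2559


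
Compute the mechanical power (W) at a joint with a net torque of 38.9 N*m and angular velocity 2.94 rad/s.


P = M * omega
P = 38.9 * 2.94
P = 114.3660


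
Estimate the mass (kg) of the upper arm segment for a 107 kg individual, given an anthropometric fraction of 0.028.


m_segment = body_mass * fraction
m_segment = 107 * 0.028
m_segment = 2.9960


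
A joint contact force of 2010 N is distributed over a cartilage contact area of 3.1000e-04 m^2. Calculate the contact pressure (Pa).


P = F / A
P = 2010 / 3.1000e-04
P = 6.4839e+06


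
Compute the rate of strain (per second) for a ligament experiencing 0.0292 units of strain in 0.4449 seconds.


strain_rate = delta_strain / delta_t
strain_rate = 0.0292 / 0.4449
strain_rate = 0.0656


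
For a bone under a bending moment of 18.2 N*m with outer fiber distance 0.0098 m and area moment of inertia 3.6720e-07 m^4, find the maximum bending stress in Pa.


sigma = M * c / I
sigma = 18.2 * 0.0098 / 3.6720e-07
M * c = 0.1784
sigma = 485729.8475


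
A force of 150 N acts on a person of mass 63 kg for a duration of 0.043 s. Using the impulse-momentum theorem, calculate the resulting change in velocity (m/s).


J = F * dt = 150 * 0.043 = 6.4500 N*s
delta_v = J / m
delta_v = 6.4500 / 63
delta_v = 0.1024


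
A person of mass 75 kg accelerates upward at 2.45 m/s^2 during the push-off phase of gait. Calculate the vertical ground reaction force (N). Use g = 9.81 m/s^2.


GRF = m * (g + a)
GRF = 75 * (9.81 + 2.45)
GRF = 75 * 12.2600
GRF = 919.5000


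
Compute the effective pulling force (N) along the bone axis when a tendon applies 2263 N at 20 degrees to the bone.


F_eff = F_tendon * cos(theta)
theta = 20 deg = 0.3491 rad
cos(theta) = 0.9397
F_eff = 2263 * 0.9397
F_eff = 2126.5244


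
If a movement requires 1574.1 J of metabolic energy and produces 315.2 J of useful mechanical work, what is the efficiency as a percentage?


eta = (W_mech / E_meta) * 100
eta = (315.2 / 1574.1) * 100
ratio = 0.2002
eta = 20.0241


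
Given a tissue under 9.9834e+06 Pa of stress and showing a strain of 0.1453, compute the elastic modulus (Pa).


E = stress / strain
E = 9.9834e+06 / 0.1453
E = 6.8709e+07


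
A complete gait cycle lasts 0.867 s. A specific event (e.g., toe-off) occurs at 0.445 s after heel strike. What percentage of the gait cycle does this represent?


pct = (event_time / cycle_time) * 100
pct = (0.445 / 0.867) * 100
ratio = 0.5133
pct = 51.3264


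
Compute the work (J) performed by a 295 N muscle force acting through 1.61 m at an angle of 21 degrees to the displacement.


W = F * d * cos(theta)
theta = 21 deg = 0.3665 rad
cos(theta) = 0.9336
W = 295 * 1.61 * 0.9336
W = 443.4040


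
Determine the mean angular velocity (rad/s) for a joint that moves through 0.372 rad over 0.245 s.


omega = delta_theta / delta_t
omega = 0.372 / 0.245
omega = 1.5184


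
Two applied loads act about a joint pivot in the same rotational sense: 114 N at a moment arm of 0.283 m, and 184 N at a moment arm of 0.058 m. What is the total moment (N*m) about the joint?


M = F1 * d1 + F2 * d2
M = 114 * 0.283 + 184 * 0.058
M = 32.2620 + 10.6720
M = 42.9340


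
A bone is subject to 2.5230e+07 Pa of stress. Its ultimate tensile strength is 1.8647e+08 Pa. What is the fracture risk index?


FRI = applied / ultimate
FRI = 2.5230e+07 / 1.8647e+08
FRI = 0.1353


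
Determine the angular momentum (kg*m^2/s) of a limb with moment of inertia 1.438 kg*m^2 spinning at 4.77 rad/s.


L = I * omega
L = 1.438 * 4.77
L = 6.8593


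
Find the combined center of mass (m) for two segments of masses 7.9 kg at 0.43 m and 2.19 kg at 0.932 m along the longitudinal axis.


COM = (m1*x1 + m2*x2) / (m1 + m2)
COM = (7.9*0.43 + 2.19*0.932) / (7.9 + 2.19)
Numerator = 5.4381
Denominator = 10.0900
COM = 0.5390


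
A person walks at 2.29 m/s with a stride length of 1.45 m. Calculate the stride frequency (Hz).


f = v / stride_length
f = 2.29 / 1.45
f = 1.5793


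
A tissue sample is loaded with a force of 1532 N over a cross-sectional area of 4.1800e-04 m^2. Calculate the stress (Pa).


stress = F / A
stress = 1532 / 4.1800e-04
stress = 3.6651e+06


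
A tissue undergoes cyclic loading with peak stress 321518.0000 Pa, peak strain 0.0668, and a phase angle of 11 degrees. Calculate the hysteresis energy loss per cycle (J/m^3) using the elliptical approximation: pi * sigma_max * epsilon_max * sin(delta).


E_loss = pi * sigma_max * epsilon_max * sin(delta)
delta = 11 deg = 0.1920 rad
sin(delta) = 0.1908
E_loss = pi * 321518.0000 * 0.0668 * 0.1908
E_loss = 12874.5030


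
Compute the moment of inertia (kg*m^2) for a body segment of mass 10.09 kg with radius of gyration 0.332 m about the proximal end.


I = m * k^2
I = 10.09 * 0.332^2
k^2 = 0.1102
I = 1.1122


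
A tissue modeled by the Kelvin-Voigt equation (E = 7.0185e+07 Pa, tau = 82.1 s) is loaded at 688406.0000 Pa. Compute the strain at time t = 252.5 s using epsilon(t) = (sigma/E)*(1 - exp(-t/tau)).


epsilon(t) = (sigma/E) * (1 - exp(-t/tau))
sigma/E = 688406.0000 / 7.0185e+07 = 0.0098
exp(-t/tau) = exp(-252.5 / 82.1) = 0.0462
epsilon = 0.0098 * (1 - 0.0462)
epsilon = 0.0094


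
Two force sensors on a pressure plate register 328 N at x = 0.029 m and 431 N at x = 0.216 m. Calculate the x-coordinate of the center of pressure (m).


COP_x = (F1*x1 + F2*x2) / (F1 + F2)
COP_x = (328*0.029 + 431*0.216) / (328 + 431)
Numerator = 102.6080
Denominator = 759
COP_x = 0.1352


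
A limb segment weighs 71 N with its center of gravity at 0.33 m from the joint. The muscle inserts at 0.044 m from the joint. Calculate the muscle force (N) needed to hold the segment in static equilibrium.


F_muscle = W * d_load / d_muscle
F_muscle = 71 * 0.33 / 0.044
Numerator = 23.4300
F_muscle = 532.5000


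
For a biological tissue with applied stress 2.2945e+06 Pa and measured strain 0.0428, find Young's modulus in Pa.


E = stress / strain
E = 2.2945e+06 / 0.0428
E = 5.3610e+07


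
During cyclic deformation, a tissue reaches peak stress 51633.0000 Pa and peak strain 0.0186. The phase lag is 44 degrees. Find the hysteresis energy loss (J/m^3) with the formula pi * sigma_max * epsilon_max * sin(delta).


E_loss = pi * sigma_max * epsilon_max * sin(delta)
delta = 44 deg = 0.7679 rad
sin(delta) = 0.6947
E_loss = pi * 51633.0000 * 0.0186 * 0.6947
E_loss = 2095.8560


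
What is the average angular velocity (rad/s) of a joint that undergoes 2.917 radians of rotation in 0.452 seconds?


omega = delta_theta / delta_t
omega = 2.917 / 0.452
omega = 6.4535


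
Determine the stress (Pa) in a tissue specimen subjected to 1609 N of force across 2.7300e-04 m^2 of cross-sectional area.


stress = F / A
stress = 1609 / 2.7300e-04
stress = 5.8938e+06


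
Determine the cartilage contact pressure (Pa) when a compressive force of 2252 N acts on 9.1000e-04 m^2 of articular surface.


P = F / A
P = 2252 / 9.1000e-04
P = 2.4747e+06


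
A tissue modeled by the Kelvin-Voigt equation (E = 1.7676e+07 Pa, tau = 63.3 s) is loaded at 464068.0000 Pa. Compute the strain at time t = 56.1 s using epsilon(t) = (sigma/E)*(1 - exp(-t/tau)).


epsilon(t) = (sigma/E) * (1 - exp(-t/tau))
sigma/E = 464068.0000 / 1.7676e+07 = 0.0263
exp(-t/tau) = exp(-56.1 / 63.3) = 0.4122
epsilon = 0.0263 * (1 - 0.4122)
epsilon = 0.0154


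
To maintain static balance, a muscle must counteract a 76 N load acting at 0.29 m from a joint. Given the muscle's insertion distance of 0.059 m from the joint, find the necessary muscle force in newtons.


F_muscle = W * d_load / d_muscle
F_muscle = 76 * 0.29 / 0.059
Numerator = 22.0400
F_muscle = 373.5593


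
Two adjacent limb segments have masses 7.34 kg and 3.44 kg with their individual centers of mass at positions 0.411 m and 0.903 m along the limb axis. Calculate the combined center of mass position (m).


COM = (m1*x1 + m2*x2) / (m1 + m2)
COM = (7.34*0.411 + 3.44*0.903) / (7.34 + 3.44)
Numerator = 6.1231
Denominator = 10.7800
COM = 0.5680


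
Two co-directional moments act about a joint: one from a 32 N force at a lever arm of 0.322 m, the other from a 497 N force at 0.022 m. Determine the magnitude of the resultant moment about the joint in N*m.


M = F1 * d1 + F2 * d2
M = 32 * 0.322 + 497 * 0.022
M = 10.3040 + 10.9340
M = 21.2380


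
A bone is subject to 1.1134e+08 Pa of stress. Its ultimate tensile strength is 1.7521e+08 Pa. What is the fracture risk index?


FRI = applied / ultimate
FRI = 1.1134e+08 / 1.7521e+08
FRI = 0.6355


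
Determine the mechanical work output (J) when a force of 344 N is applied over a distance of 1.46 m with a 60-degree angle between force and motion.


W = F * d * cos(theta)
theta = 60 deg = 1.0472 rad
cos(theta) = 0.5000
W = 344 * 1.46 * 0.5000
W = 251.1200


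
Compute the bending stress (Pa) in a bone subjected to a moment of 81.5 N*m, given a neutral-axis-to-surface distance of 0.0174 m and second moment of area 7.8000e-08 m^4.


sigma = M * c / I
sigma = 81.5 * 0.0174 / 7.8000e-08
M * c = 1.4181
sigma = 1.8181e+07


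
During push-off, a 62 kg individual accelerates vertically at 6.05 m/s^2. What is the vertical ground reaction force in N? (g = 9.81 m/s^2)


GRF = m * (g + a)
GRF = 62 * (9.81 + 6.05)
GRF = 62 * 15.8600
GRF = 983.3200


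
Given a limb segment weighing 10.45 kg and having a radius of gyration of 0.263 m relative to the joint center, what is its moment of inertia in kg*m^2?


I = m * k^2
I = 10.45 * 0.263^2
k^2 = 0.0692
I = 0.7228


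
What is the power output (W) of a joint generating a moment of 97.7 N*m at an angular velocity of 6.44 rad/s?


P = M * omega
P = 97.7 * 6.44
P = 629.1880


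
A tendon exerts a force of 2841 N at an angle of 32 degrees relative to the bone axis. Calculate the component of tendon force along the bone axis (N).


F_eff = F_tendon * cos(theta)
theta = 32 deg = 0.5585 rad
cos(theta) = 0.8480
F_eff = 2841 * 0.8480
F_eff = 2409.3046


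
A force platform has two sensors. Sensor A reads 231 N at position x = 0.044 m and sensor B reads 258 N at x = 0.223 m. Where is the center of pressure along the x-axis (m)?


COP_x = (F1*x1 + F2*x2) / (F1 + F2)
COP_x = (231*0.044 + 258*0.223) / (231 + 258)
Numerator = 67.6980
Denominator = 489
COP_x = 0.1384


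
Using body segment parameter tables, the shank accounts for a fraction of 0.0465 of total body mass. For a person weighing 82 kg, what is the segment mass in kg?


m_segment = body_mass * fraction
m_segment = 82 * 0.0465
m_segment = 3.8130


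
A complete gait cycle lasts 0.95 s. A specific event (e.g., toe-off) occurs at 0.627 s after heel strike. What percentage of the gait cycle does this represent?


pct = (event_time / cycle_time) * 100
pct = (0.627 / 0.95) * 100
ratio = 0.6600
pct = 66.0000


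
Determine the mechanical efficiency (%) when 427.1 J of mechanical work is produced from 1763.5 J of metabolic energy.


eta = (W_mech / E_meta) * 100
eta = (427.1 / 1763.5) * 100
ratio = 0.2422
eta = 24.2189


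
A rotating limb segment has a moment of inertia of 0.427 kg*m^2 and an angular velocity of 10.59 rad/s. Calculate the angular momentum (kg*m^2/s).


L = I * omega
L = 0.427 * 10.59
L = 4.5219


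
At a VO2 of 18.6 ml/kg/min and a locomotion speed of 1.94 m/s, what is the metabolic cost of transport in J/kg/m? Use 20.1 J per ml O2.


Power per kg = VO2 * 20.1 / 60
Power per kg = 18.6 * 20.1 / 60 = 6.2310 W/kg
Cost = power_per_kg / speed
Cost = 6.2310 / 1.94
Cost = 3.2119


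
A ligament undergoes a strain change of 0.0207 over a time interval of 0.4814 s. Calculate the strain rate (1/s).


strain_rate = delta_strain / delta_t
strain_rate = 0.0207 / 0.4814
strain_rate = 0.0430


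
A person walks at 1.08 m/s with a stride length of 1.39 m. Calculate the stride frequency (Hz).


f = v / stride_length
f = 1.08 / 1.39
f = 0.7770


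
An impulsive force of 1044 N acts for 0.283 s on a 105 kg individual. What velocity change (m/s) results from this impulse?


J = F * dt = 1044 * 0.283 = 295.4520 N*s
delta_v = J / m
delta_v = 295.4520 / 105
delta_v = 2.8138


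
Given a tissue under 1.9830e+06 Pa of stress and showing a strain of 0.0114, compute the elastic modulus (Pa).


E = stress / strain
E = 1.9830e+06 / 0.0114
E = 1.7395e+08


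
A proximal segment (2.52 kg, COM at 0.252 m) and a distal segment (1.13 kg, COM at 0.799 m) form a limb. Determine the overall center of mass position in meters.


COM = (m1*x1 + m2*x2) / (m1 + m2)
COM = (2.52*0.252 + 1.13*0.799) / (2.52 + 1.13)
Numerator = 1.5379
Denominator = 3.6500
COM = 0.4213


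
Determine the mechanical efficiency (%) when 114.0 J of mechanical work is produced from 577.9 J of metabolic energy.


eta = (W_mech / E_meta) * 100
eta = (114.0 / 577.9) * 100
ratio = 0.1973
eta = 19.7266


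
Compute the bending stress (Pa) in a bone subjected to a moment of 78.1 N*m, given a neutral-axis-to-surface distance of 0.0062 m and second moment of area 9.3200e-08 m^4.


sigma = M * c / I
sigma = 78.1 * 0.0062 / 9.3200e-08
M * c = 0.4842
sigma = 5.1955e+06


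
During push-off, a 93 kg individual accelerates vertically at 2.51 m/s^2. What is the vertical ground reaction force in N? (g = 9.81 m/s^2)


GRF = m * (g + a)
GRF = 93 * (9.81 + 2.51)
GRF = 93 * 12.3200
GRF = 1145.7600


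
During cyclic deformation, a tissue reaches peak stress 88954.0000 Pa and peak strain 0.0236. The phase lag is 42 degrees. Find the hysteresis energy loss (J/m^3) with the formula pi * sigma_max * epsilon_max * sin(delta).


E_loss = pi * sigma_max * epsilon_max * sin(delta)
delta = 42 deg = 0.7330 rad
sin(delta) = 0.6691
E_loss = pi * 88954.0000 * 0.0236 * 0.6691
E_loss = 4413.0439


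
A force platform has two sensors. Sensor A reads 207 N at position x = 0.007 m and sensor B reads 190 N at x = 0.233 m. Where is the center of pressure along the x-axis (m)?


COP_x = (F1*x1 + F2*x2) / (F1 + F2)
COP_x = (207*0.007 + 190*0.233) / (207 + 190)
Numerator = 45.7190
Denominator = 397
COP_x = 0.1152


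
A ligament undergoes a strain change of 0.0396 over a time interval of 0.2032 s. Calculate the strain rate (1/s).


strain_rate = delta_strain / delta_t
strain_rate = 0.0396 / 0.2032
strain_rate = 0.1949
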